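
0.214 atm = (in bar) 0.2168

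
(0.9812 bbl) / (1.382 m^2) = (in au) 7.545e-13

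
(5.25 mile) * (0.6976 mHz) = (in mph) 13.18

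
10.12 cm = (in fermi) 1.012e+14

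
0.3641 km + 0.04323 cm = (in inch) 1.433e+04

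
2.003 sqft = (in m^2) 0.1861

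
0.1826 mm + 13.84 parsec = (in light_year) 45.14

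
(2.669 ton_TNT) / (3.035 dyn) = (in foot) 1.207e+15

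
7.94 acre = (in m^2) 3.213e+04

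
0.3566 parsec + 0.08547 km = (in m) 1.1e+16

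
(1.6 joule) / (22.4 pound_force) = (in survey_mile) 9.978e-06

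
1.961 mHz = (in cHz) 0.1961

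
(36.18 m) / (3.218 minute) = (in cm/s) 18.74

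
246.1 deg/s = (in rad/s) 4.295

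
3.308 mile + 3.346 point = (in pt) 1.509e+07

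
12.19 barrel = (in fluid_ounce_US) 6.553e+04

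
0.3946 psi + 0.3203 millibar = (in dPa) 2.753e+04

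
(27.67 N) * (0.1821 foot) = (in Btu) 0.001456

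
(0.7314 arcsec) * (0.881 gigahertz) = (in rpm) 2.983e+04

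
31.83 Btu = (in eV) 2.096e+23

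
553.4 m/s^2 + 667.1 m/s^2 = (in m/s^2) 1220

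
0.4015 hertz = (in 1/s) 0.4015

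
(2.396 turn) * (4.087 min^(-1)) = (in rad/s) 1.025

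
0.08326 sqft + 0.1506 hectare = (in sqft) 1.621e+04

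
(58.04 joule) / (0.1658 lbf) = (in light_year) 8.318e-15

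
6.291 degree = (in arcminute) 377.5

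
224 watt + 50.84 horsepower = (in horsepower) 51.14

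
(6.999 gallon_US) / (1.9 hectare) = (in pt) 0.003953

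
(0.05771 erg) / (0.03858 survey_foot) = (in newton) 4.908e-07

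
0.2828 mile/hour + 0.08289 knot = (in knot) 0.3286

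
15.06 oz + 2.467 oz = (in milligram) 4.969e+05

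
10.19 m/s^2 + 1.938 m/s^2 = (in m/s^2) 12.13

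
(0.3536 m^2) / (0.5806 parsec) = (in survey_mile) 1.226e-20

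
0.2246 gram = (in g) 0.2246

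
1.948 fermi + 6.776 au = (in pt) 2.873e+15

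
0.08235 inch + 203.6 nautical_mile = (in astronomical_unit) 2.521e-06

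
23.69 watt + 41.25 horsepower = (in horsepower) 41.28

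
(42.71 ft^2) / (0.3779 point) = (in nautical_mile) 16.07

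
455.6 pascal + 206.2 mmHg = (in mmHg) 209.6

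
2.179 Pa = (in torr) 0.01634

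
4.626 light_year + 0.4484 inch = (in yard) 4.786e+16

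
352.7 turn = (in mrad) 2.216e+06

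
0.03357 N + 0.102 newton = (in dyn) 1.356e+04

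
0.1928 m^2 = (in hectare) 1.928e-05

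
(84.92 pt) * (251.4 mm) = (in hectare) 7.531e-07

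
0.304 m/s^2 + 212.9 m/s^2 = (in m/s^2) 213.2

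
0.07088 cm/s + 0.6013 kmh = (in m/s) 0.1677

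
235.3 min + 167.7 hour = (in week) 1.022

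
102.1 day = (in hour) 2450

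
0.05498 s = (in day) 6.363e-07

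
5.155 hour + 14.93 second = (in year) 0.0005889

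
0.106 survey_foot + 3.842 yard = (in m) 3.545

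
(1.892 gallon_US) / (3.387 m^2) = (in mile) 1.314e-06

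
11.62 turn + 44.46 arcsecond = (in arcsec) 1.506e+07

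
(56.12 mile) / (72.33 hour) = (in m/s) 0.3469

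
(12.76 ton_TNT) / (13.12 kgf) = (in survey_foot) 1.361e+09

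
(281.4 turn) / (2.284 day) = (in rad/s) 0.00896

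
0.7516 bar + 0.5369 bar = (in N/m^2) 1.288e+05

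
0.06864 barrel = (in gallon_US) 2.883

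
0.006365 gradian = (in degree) 0.005729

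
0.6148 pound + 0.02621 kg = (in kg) 0.3051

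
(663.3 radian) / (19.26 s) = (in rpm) 328.9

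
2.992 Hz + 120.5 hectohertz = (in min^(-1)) 7.232e+05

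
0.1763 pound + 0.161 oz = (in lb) 0.1864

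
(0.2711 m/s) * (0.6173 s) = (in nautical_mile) 9.036e-05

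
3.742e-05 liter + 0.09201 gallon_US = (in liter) 0.3483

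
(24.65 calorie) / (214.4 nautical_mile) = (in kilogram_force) 2.649e-05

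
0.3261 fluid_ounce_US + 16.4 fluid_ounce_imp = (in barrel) 0.002992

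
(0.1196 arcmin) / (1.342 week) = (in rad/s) 4.286e-11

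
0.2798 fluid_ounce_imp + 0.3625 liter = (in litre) 0.3704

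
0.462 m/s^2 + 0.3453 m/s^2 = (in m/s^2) 0.8073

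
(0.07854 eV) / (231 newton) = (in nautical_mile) 2.941e-26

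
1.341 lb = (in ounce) 21.46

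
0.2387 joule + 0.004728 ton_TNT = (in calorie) 4.728e+06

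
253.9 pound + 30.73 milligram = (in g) 1.152e+05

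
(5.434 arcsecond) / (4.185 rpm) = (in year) 1.906e-12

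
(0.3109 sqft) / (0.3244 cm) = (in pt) 2.524e+04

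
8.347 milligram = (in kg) 8.347e-06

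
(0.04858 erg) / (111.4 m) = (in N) 4.361e-11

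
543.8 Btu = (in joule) 5.737e+05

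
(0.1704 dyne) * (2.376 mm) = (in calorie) 9.677e-10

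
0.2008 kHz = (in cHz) 2.008e+04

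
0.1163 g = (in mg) 116.3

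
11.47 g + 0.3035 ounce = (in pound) 0.04426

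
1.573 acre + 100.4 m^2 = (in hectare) 0.6466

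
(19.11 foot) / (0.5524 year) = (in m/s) 3.344e-07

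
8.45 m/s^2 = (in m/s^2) 8.45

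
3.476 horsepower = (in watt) 2592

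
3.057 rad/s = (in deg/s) 175.2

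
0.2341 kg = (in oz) 8.258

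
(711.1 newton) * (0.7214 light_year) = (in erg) 4.853e+25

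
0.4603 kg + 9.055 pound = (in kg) 4.568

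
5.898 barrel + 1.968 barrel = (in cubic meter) 1.251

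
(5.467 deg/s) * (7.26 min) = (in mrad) 4.156e+04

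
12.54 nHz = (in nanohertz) 12.54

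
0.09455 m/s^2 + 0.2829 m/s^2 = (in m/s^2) 0.3774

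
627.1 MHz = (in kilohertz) 6.271e+05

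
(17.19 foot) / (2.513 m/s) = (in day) 2.413e-05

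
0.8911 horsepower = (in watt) 664.5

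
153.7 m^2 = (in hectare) 0.01537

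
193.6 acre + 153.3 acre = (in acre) 346.9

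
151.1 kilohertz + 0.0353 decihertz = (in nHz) 1.511e+14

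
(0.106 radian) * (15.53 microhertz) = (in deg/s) 9.432e-05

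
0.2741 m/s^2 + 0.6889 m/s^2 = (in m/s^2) 0.963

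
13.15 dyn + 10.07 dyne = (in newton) 0.0002322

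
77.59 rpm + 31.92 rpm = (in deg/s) 657.1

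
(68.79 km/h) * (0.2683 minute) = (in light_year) 3.251e-14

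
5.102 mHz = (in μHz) 5102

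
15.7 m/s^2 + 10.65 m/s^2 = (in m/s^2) 26.35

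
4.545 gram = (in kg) 0.004545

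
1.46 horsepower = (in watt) 1089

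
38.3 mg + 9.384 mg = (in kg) 4.768e-05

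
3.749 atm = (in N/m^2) 3.799e+05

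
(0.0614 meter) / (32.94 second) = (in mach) 5.474e-06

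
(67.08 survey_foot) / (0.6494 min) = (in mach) 0.001541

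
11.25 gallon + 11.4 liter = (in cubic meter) 0.05399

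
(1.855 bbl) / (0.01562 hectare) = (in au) 1.262e-14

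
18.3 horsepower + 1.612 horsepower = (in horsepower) 19.91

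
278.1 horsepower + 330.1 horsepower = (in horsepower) 608.2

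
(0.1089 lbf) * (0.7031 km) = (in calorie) 81.4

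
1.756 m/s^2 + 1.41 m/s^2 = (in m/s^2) 3.166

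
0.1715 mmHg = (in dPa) 228.6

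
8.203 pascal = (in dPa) 82.03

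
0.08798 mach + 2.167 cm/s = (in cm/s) 2998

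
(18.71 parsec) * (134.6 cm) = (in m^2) 7.771e+17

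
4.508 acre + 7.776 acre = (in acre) 12.28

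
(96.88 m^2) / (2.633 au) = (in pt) 6.972e-07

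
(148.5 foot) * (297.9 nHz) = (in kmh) 4.854e-05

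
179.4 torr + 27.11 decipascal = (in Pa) 2.392e+04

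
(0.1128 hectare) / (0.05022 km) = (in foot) 73.69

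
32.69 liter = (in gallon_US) 8.636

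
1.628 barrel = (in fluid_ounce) 8752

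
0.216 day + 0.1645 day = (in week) 0.05436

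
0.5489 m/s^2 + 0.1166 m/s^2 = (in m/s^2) 0.6655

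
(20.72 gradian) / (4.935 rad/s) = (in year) 2.091e-09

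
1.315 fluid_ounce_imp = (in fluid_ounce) 1.263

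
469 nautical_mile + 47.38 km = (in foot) 3.005e+06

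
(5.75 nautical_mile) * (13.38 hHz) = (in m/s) 1.425e+07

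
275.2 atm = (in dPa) 2.788e+08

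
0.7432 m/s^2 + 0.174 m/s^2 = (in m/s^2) 0.9172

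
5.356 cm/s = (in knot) 0.1041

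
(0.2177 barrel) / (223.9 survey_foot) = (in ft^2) 0.005459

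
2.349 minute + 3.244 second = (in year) 4.572e-06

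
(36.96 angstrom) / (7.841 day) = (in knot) 1.06e-14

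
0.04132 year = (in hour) 362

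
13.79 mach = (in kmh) 1.69e+04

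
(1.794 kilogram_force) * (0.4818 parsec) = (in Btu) 2.479e+14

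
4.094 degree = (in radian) 0.07145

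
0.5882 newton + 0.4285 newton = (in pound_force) 0.2286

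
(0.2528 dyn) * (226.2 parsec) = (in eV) 1.101e+32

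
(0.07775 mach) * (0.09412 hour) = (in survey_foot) 2.943e+04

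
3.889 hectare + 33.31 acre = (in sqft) 1.87e+06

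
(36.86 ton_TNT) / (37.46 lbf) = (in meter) 9.255e+08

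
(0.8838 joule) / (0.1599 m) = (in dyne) 5.527e+05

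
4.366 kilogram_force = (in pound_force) 9.625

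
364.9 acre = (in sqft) 1.59e+07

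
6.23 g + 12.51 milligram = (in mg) 6243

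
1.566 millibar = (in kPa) 0.1566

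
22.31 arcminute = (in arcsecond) 1339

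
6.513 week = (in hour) 1094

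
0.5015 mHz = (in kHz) 5.015e-07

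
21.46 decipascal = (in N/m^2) 2.146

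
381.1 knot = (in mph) 438.6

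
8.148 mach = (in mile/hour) 6206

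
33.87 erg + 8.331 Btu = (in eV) 5.486e+22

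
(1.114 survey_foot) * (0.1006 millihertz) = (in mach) 1.003e-07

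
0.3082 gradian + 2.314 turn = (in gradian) 925.9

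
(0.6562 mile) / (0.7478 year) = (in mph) 0.0001002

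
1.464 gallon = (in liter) 5.542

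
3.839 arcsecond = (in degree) 0.001066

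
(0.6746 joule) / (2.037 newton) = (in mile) 0.0002058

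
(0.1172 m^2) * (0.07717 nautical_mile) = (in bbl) 105.4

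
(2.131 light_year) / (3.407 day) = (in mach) 2.011e+08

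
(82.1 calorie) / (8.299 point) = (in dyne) 1.173e+10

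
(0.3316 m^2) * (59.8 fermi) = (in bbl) 1.247e-13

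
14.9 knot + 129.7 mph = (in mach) 0.1928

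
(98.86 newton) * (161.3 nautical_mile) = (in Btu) 2.799e+04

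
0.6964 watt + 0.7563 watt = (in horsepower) 0.001948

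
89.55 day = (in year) 0.2453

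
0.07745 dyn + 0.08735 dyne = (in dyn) 0.1648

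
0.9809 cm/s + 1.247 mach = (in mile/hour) 949.8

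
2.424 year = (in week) 126.4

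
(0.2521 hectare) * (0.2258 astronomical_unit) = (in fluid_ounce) 2.88e+18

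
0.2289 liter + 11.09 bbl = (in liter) 1763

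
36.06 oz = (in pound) 2.254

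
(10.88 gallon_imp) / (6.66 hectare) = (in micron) 0.7427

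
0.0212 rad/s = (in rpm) 0.2024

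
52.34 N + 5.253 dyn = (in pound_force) 11.77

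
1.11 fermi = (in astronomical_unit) 7.42e-27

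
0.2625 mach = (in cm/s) 8938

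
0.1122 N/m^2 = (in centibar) 0.0001122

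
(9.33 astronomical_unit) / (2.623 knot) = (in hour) 2.873e+08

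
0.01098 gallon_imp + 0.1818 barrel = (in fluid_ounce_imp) 1019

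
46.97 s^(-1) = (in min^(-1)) 2818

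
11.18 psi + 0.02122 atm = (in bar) 0.7923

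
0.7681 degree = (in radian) 0.01341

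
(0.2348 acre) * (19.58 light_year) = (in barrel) 1.107e+21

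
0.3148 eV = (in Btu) 4.78e-23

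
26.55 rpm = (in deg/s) 159.3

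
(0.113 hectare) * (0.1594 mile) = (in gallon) 7.658e+07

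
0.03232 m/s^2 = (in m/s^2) 0.03232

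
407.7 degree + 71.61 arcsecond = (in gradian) 453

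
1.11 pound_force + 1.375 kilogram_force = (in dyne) 1.842e+06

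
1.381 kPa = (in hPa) 13.81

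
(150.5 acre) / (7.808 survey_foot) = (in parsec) 8.294e-12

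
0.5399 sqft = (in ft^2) 0.5399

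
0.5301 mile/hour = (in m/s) 0.237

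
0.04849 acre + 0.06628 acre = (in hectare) 0.04645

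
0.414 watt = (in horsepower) 0.0005552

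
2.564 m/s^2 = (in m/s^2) 2.564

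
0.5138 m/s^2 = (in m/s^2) 0.5138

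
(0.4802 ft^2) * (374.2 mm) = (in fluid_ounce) 564.5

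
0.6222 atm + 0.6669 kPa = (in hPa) 637.1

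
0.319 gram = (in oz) 0.01125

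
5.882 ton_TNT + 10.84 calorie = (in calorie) 5.882e+09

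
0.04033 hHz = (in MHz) 4.033e-06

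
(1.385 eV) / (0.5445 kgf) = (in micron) 4.156e-14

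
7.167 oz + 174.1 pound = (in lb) 174.5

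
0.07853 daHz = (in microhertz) 7.853e+05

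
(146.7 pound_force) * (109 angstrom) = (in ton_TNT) 1.7e-15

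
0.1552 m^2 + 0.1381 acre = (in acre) 0.1381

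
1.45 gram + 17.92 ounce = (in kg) 0.5095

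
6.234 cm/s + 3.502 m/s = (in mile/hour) 7.973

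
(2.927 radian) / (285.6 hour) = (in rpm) 2.719e-05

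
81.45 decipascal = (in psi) 0.001181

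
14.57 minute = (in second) 874.2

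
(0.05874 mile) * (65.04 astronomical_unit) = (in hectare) 9.198e+10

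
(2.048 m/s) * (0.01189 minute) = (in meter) 1.461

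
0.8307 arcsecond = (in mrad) 0.004027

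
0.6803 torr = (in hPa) 0.907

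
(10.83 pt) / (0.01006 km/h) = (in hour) 0.0003798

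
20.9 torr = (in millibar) 27.86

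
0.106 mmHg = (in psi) 0.00205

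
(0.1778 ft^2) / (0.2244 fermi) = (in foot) 2.415e+14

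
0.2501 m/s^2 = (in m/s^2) 0.2501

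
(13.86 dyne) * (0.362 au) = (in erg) 7.506e+13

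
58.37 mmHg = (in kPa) 7.782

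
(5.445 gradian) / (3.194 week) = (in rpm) 4.228e-07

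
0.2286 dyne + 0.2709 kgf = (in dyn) 2.657e+05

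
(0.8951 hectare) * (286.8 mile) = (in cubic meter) 4.131e+09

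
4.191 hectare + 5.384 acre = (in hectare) 6.37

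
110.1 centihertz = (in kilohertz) 0.001101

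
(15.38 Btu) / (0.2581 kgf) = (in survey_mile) 3.984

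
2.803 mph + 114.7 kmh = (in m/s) 33.11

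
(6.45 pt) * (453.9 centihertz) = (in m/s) 0.01033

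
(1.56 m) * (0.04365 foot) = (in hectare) 2.076e-06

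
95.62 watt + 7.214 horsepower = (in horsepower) 7.342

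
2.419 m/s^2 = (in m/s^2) 2.419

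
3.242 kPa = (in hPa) 32.42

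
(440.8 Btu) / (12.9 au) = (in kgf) 2.457e-08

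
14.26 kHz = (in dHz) 1.426e+05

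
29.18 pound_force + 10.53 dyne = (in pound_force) 29.18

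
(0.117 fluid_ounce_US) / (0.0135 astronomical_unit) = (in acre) 4.234e-19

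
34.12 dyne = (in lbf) 7.67e-05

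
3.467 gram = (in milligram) 3467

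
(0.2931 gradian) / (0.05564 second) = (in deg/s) 4.741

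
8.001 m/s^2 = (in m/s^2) 8.001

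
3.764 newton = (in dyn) 3.764e+05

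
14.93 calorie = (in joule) 62.47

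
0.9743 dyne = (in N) 9.743e-06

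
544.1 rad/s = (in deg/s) 3.117e+04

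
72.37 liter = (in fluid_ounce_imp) 2547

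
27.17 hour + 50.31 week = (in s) 3.053e+07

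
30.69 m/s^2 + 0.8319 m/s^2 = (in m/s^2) 31.52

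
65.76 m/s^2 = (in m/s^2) 65.76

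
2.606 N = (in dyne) 2.606e+05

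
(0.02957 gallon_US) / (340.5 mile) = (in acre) 5.048e-14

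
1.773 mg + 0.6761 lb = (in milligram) 3.067e+05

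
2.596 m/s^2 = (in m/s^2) 2.596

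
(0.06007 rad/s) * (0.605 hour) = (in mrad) 1.308e+05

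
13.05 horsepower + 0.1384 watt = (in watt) 9732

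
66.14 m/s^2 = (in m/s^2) 66.14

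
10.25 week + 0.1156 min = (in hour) 1722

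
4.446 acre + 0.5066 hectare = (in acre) 5.698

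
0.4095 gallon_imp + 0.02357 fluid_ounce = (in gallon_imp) 0.4097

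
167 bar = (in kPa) 1.67e+04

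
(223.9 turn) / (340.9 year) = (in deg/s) 7.498e-06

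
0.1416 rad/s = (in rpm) 1.352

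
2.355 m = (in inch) 92.72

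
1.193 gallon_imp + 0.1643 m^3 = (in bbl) 1.068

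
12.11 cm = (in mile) 7.525e-05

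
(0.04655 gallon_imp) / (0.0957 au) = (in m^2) 1.478e-14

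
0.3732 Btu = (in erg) 3.937e+09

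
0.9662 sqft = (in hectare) 8.976e-06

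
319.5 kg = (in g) 3.195e+05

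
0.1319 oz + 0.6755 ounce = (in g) 22.89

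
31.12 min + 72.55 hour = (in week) 0.4349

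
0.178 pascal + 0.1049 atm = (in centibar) 10.63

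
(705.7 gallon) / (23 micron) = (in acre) 28.7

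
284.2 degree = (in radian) 4.96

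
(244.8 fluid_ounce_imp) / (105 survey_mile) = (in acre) 1.017e-11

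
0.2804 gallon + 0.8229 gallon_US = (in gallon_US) 1.103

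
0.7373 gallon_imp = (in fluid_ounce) 113.3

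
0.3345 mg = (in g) 0.0003345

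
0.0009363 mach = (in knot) 0.6197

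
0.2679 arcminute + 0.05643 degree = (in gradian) 0.06766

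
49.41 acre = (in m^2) 2e+05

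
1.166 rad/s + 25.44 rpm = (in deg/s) 219.4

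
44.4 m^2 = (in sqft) 477.9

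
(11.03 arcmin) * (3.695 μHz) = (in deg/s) 6.793e-07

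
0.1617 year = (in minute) 8.499e+04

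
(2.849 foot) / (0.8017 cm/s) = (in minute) 1.805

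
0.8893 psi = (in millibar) 61.32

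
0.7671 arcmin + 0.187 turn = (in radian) 1.175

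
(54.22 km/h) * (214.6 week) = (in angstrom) 1.955e+19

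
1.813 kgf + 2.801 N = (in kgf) 2.099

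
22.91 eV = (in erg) 3.671e-11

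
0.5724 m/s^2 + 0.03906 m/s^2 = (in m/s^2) 0.6115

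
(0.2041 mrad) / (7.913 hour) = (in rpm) 6.842e-08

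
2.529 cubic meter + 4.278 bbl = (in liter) 3209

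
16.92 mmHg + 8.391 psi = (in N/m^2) 6.011e+04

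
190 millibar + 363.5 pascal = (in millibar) 193.6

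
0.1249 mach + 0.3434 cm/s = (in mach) 0.1249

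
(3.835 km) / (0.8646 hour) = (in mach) 0.003619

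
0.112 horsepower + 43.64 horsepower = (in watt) 3.263e+04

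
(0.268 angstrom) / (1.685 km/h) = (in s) 5.726e-11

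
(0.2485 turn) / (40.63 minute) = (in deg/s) 0.0367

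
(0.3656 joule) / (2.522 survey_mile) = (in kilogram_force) 9.185e-06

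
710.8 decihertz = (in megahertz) 7.108e-05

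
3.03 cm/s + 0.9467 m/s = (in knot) 1.899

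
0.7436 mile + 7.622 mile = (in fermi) 1.346e+19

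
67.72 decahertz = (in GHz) 6.772e-07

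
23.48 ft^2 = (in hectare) 0.0002181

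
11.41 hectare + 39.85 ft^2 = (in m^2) 1.141e+05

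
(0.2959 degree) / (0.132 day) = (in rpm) 4.324e-06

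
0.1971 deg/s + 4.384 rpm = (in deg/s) 26.5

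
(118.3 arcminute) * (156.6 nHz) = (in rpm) 5.146e-08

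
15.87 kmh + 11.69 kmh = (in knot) 14.88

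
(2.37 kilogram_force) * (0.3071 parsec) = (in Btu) 2.087e+14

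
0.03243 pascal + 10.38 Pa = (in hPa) 0.1041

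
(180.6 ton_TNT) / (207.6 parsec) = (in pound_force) 2.652e-08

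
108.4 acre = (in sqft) 4.722e+06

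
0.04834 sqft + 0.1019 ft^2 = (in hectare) 1.396e-06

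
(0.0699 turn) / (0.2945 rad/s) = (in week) 2.466e-06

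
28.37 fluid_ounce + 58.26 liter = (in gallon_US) 15.61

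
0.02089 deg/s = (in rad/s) 0.0003646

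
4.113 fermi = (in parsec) 1.333e-31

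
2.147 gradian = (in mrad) 33.72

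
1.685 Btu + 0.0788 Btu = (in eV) 1.161e+22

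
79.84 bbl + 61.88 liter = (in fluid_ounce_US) 4.313e+05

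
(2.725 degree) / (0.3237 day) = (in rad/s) 1.701e-06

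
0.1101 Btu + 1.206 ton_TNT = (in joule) 5.046e+09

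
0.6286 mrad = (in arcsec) 129.7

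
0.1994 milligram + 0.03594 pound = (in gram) 16.3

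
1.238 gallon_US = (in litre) 4.686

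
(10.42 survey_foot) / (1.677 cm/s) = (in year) 6.005e-06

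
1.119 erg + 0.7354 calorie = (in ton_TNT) 7.354e-10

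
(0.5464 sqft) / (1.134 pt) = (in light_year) 1.341e-14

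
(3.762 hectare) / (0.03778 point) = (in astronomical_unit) 0.01887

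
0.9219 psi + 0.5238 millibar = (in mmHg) 48.07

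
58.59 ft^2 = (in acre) 0.001345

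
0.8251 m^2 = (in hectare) 8.251e-05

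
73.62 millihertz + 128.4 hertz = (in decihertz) 1285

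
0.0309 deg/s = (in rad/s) 0.0005393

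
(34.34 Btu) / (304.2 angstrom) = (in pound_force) 2.678e+11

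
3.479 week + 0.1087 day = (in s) 2.113e+06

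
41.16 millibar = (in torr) 30.87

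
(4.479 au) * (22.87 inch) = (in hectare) 3.892e+07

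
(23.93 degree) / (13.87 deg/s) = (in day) 1.997e-05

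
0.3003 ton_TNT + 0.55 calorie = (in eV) 7.842e+27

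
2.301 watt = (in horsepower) 0.003086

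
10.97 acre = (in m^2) 4.439e+04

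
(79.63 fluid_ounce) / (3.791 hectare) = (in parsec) 2.013e-24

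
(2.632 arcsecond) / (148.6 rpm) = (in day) 9.491e-12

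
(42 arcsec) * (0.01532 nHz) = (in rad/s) 3.119e-15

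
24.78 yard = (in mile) 0.01408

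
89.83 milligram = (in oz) 0.003169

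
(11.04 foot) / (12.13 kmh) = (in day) 1.156e-05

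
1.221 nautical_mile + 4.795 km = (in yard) 7717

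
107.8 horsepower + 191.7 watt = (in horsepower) 108.1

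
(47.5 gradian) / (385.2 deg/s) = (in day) 1.285e-06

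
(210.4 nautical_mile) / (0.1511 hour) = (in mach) 2.104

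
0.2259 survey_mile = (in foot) 1193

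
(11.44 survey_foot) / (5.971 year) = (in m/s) 1.852e-08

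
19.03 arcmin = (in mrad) 5.536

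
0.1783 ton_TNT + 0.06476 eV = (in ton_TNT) 0.1783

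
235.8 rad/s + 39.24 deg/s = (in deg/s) 1.355e+04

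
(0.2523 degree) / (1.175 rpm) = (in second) 0.03579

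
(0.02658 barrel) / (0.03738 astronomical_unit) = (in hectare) 7.557e-17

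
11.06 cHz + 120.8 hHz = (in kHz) 12.08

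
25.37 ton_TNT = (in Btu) 1.006e+08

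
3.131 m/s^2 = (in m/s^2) 3.131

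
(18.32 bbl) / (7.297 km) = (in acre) 9.863e-08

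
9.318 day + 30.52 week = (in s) 1.926e+07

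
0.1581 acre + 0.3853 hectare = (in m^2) 4493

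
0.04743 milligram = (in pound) 1.046e-07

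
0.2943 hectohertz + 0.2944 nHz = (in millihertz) 2.943e+04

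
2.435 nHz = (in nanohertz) 2.435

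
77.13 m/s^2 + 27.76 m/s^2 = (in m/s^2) 104.9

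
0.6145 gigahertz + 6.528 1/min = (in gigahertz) 0.6145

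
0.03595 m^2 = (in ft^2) 0.387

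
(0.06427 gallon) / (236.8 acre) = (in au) 1.697e-21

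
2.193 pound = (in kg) 0.9947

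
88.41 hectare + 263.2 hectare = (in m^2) 3.516e+06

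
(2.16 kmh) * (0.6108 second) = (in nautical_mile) 0.0001979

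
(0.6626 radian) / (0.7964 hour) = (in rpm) 0.002207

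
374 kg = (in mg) 3.74e+08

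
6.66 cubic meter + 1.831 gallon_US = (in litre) 6667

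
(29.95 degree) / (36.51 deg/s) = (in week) 1.356e-06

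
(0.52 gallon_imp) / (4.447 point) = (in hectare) 0.0001507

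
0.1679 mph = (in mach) 0.0002204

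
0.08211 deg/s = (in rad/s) 0.001433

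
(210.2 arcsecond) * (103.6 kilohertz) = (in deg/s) 6049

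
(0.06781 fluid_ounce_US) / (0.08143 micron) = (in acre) 0.006085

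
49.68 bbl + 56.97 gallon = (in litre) 8114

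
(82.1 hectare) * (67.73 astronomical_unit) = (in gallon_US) 2.198e+21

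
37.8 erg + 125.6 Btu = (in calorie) 3.167e+04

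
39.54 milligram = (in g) 0.03954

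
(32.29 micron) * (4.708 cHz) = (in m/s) 1.52e-06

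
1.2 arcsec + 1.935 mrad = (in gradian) 0.1236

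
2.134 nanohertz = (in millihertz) 2.134e-06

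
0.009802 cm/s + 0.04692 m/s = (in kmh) 0.1693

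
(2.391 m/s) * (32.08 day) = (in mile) 4118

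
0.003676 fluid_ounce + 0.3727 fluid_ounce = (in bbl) 7.001e-05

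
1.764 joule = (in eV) 1.101e+19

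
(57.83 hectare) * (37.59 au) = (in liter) 3.252e+21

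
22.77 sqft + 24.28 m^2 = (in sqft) 284.1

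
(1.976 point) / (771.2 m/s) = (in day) 1.046e-11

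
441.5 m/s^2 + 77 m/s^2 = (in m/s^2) 518.5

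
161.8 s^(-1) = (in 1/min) 9708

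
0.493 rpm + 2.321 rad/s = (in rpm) 22.66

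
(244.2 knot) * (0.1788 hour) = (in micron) 8.086e+10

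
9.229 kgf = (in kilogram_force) 9.229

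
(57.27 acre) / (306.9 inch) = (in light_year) 3.143e-12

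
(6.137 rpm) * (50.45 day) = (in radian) 2.801e+06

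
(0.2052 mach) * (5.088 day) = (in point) 8.707e+10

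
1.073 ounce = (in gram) 30.42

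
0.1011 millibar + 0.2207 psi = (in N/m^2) 1532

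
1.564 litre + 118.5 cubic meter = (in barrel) 745.4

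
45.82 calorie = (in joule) 191.7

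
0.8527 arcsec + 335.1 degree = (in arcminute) 2.011e+04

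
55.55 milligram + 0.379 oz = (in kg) 0.0108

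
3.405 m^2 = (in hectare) 0.0003405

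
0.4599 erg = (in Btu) 4.359e-11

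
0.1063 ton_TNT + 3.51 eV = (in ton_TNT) 0.1063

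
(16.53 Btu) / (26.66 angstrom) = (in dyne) 6.542e+17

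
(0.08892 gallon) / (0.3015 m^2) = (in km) 1.116e-06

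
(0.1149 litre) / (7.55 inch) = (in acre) 1.481e-07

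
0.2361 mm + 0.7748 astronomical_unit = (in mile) 7.202e+07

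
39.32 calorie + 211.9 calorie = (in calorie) 251.2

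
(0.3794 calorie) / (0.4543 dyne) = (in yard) 3.821e+05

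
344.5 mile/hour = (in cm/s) 1.54e+04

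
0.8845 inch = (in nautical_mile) 1.213e-05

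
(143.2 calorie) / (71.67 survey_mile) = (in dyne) 519.5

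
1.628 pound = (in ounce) 26.05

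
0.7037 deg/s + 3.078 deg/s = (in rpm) 0.6303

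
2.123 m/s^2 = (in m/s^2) 2.123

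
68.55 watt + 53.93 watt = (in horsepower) 0.1642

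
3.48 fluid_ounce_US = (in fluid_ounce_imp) 3.622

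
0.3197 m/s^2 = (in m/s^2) 0.3197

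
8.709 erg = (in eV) 5.436e+12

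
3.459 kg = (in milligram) 3.459e+06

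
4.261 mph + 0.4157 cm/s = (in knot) 3.711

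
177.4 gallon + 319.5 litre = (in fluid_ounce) 3.351e+04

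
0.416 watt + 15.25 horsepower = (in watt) 1.137e+04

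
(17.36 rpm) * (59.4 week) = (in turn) 1.039e+07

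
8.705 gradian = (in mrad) 136.7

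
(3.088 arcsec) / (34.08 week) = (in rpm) 6.936e-12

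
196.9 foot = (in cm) 6002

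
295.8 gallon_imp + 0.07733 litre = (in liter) 1345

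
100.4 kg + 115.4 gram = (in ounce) 3546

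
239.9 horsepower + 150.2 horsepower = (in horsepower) 390.1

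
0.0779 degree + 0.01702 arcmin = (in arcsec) 281.5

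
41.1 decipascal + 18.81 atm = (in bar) 19.06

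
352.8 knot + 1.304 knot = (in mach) 0.535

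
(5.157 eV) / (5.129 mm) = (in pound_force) 3.621e-17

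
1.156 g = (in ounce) 0.04078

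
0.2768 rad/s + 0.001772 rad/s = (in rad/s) 0.2786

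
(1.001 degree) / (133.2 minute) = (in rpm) 2.088e-05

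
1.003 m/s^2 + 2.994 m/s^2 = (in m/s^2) 3.997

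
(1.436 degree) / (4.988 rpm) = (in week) 7.934e-08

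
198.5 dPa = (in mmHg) 0.1489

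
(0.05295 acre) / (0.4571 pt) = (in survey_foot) 4.36e+06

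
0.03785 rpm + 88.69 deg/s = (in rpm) 14.82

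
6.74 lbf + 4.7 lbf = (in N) 50.89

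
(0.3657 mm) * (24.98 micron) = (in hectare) 9.135e-13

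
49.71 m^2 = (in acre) 0.01228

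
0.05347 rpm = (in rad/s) 0.005599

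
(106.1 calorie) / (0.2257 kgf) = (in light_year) 2.12e-14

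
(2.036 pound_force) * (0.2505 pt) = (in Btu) 7.586e-07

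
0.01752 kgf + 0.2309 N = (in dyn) 4.027e+04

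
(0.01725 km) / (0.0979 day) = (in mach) 5.989e-06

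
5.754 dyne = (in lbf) 1.294e-05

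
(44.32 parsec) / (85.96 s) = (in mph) 3.559e+16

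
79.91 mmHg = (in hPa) 106.5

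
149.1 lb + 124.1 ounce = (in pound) 156.9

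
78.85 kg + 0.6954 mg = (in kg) 78.85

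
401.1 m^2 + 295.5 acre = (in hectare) 119.6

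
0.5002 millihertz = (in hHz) 5.002e-06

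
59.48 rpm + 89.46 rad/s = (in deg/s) 5483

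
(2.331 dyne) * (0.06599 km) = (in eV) 9.601e+15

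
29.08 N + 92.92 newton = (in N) 122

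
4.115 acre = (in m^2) 1.665e+04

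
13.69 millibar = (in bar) 0.01369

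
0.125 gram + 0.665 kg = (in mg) 6.651e+05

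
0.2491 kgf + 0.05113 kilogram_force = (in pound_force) 0.6619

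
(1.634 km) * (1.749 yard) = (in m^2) 2613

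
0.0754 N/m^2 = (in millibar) 0.000754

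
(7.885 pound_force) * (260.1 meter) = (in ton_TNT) 2.18e-06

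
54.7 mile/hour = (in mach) 0.07182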